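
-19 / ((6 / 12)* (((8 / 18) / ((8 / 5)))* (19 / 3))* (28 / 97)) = -2619 / 35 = -74.83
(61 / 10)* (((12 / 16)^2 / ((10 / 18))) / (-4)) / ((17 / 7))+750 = 40765413 / 54400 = 749.36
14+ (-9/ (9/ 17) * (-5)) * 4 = 354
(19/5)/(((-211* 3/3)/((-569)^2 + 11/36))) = -221452733/37980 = -5830.77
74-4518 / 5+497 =-1663 / 5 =-332.60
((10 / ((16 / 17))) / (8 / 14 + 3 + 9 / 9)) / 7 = 85 / 256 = 0.33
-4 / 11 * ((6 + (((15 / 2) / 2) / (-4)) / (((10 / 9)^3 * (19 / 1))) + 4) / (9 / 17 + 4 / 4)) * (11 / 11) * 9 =-7129953 / 334400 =-21.32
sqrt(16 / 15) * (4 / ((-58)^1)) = -0.07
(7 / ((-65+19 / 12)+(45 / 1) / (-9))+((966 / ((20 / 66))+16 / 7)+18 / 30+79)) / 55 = 93951479 / 1580425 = 59.45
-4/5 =-0.80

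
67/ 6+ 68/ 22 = 941/ 66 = 14.26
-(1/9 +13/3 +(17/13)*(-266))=40178/117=343.40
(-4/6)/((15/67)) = -134/45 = -2.98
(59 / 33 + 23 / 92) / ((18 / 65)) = 17485 / 2376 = 7.36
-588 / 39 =-196 / 13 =-15.08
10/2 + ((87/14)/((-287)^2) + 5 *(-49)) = -276759753/1153166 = -240.00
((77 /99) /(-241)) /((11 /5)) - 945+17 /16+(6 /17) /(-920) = -704470923643 /746309520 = -943.94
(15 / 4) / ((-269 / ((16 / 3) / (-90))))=2 / 2421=0.00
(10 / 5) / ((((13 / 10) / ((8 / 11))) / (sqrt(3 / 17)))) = 160* sqrt(51) / 2431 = 0.47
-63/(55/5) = -63/11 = -5.73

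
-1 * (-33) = 33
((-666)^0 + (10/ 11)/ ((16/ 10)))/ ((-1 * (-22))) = 69/ 968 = 0.07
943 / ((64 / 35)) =33005 / 64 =515.70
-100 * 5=-500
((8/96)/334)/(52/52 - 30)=-1/116232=-0.00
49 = 49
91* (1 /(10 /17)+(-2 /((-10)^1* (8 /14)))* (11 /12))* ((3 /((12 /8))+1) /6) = 8827 /96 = 91.95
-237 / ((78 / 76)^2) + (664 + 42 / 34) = 3794371 / 8619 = 440.23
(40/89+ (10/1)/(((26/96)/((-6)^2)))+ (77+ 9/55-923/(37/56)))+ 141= 355224711/2354495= 150.87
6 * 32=192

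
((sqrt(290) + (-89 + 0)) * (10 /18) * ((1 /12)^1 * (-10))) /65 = 445 /702 - 5 * sqrt(290) /702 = 0.51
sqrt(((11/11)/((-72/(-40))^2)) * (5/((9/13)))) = 5 * sqrt(65)/27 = 1.49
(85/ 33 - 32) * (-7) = 6797/ 33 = 205.97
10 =10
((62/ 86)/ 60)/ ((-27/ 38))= -589/ 34830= -0.02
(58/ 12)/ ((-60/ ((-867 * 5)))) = 8381/ 24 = 349.21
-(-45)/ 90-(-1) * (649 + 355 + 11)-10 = 2011/ 2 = 1005.50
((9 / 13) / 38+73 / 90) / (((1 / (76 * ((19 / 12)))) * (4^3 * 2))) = 87571 / 112320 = 0.78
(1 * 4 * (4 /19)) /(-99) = -0.01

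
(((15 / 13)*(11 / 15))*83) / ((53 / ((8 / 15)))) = 7304 / 10335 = 0.71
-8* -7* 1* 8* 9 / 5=4032 / 5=806.40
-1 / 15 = -0.07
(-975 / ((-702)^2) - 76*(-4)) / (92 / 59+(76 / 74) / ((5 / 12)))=41927996885 / 555023664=75.54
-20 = -20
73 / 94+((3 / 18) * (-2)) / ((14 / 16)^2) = 0.34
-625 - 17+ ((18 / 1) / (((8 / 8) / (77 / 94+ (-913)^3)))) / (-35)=643845971679 / 1645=391395727.46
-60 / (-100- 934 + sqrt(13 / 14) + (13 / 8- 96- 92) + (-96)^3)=1920 * sqrt(182) / 351643576884191 + 23814507360 / 351643576884191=0.00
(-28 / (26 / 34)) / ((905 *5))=-476 / 58825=-0.01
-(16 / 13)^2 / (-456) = 32 / 9633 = 0.00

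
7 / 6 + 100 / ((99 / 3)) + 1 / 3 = 299 / 66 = 4.53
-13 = -13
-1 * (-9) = 9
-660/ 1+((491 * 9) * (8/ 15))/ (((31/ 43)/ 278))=140763636/ 155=908152.49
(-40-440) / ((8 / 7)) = -420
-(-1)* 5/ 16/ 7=5/ 112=0.04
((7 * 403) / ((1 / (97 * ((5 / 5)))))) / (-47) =-273637 / 47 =-5822.06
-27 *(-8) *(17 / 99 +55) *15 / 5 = 393264 / 11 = 35751.27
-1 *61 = -61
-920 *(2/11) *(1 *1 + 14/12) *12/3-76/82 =-1962694/1353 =-1450.62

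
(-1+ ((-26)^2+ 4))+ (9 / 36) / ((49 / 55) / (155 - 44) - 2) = 33023171 / 48644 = 678.87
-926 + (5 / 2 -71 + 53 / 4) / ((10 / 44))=-11691 / 10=-1169.10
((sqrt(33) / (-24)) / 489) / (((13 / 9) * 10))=-0.00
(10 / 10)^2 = 1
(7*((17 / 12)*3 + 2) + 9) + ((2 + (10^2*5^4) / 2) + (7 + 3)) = 125259 / 4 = 31314.75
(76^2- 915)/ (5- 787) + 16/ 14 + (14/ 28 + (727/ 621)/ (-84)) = -4067867/ 886788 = -4.59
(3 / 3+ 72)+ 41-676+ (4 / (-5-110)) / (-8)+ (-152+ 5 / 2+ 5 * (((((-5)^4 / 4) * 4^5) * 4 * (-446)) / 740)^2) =743937121275.36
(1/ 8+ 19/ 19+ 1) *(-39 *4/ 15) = -221/ 10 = -22.10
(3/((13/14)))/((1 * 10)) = 21/65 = 0.32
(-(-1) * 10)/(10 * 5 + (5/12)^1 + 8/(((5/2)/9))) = 600/4753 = 0.13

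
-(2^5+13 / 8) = -269 / 8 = -33.62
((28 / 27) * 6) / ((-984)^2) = 7 / 1089288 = 0.00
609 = 609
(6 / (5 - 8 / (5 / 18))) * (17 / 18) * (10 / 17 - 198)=16780 / 357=47.00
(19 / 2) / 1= 19 / 2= 9.50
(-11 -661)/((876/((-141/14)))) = 7.73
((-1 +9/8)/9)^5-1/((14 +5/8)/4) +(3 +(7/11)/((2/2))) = 930480390287/276693221376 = 3.36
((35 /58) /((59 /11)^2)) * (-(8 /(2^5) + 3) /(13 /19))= -80465 /807592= -0.10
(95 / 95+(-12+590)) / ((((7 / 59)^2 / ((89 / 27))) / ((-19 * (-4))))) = 4544278412 / 441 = 10304486.20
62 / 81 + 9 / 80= 0.88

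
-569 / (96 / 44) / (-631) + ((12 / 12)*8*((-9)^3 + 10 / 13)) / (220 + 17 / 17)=-1128963877 / 43508712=-25.95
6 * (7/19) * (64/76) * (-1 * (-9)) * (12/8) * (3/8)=3402/361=9.42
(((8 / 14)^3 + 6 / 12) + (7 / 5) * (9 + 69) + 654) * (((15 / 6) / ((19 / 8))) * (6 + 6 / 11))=377298864 / 71687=5263.14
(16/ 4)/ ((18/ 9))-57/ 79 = 1.28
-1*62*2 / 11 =-11.27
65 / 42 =1.55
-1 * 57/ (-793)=57/ 793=0.07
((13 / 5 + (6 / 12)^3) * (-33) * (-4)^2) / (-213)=2398 / 355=6.75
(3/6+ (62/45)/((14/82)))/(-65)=-5399/40950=-0.13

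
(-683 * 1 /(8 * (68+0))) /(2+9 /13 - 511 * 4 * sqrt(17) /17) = 44395 /3227658784+8426171 * sqrt(17) /13717549832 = 0.00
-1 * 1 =-1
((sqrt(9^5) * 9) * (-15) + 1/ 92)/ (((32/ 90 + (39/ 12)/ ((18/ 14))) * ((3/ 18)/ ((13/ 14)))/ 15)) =-26483467725/ 27853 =-950829.99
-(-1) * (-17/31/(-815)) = 17/25265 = 0.00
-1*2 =-2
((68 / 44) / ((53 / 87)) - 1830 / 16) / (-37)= 521613 / 172568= 3.02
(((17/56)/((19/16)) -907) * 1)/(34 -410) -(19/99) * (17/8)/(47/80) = 8502383/4950792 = 1.72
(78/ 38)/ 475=39/ 9025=0.00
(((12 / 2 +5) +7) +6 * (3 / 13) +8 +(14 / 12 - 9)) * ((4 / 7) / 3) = 3050 / 819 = 3.72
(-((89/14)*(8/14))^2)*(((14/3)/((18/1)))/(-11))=31684/101871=0.31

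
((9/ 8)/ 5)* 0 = 0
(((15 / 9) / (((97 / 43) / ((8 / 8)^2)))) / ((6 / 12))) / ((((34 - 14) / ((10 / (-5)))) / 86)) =-3698 / 291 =-12.71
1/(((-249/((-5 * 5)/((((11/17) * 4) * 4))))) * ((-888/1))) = -425/38915712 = -0.00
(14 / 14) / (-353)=-1 / 353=-0.00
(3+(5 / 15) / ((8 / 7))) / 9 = 79 / 216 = 0.37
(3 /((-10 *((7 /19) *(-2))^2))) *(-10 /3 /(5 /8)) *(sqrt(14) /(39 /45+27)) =57 *sqrt(14) /539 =0.40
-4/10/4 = -0.10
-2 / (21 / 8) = -16 / 21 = -0.76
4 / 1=4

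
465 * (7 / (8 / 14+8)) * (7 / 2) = 10633 / 8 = 1329.12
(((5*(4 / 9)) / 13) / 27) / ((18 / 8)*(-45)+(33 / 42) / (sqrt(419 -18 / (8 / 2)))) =-0.00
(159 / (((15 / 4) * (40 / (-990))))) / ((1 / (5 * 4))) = -20988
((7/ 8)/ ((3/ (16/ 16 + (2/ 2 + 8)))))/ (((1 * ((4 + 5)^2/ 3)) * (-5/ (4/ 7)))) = -1/ 81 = -0.01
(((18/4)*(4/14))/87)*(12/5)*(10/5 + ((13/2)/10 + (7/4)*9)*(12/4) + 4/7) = 65232/35525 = 1.84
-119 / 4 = -29.75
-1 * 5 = -5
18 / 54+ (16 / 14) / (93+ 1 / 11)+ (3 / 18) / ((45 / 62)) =69581 / 120960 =0.58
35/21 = 5/3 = 1.67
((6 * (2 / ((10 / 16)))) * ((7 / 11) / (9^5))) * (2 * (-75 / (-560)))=4 / 72171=0.00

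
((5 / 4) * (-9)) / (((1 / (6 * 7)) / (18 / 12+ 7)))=-16065 / 4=-4016.25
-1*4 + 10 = 6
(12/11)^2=144/121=1.19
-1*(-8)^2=-64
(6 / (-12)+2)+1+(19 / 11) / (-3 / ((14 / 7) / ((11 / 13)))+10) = 13473 / 4994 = 2.70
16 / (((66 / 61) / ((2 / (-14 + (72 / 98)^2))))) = -1171688 / 533247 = -2.20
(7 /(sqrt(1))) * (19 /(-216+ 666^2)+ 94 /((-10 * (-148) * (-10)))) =-7243733 /164035800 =-0.04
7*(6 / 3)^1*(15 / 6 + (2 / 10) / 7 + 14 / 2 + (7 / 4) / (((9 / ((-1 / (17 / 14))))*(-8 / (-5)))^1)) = 807833 / 6120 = 132.00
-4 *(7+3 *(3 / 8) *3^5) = -2243 / 2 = -1121.50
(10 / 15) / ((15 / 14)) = 28 / 45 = 0.62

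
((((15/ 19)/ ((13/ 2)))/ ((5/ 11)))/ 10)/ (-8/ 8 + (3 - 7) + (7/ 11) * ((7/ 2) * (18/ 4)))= 1452/ 272935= 0.01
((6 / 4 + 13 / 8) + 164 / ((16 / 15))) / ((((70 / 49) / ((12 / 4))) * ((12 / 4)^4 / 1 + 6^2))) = 1757 / 624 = 2.82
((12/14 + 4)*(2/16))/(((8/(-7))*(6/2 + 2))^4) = 0.00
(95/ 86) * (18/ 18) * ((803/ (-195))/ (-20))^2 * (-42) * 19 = -1629432343/ 43602000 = -37.37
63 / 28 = 9 / 4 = 2.25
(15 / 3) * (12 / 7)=60 / 7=8.57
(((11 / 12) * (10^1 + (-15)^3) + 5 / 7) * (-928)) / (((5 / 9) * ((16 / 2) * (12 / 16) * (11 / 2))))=12019688 / 77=156099.84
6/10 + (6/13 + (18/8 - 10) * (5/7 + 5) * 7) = -20081/65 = -308.94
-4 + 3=-1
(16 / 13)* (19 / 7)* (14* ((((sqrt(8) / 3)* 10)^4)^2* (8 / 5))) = 398458880000000 / 85293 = 4671648083.66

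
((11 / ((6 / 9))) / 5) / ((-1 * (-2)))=33 / 20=1.65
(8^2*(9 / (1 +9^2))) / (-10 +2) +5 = 169 / 41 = 4.12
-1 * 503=-503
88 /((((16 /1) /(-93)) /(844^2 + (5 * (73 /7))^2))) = -35843555847 /98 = -365750569.87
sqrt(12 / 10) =sqrt(30) / 5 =1.10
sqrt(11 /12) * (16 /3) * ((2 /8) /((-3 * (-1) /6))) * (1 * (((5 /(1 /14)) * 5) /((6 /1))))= 700 * sqrt(33) /27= 148.93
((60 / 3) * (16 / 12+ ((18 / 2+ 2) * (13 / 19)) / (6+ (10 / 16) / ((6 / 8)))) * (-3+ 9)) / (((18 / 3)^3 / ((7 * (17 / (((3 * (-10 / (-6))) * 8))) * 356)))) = 30131395 / 21033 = 1432.58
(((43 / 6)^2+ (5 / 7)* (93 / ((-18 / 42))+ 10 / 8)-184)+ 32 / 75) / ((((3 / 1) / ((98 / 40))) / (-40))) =6313342 / 675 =9353.10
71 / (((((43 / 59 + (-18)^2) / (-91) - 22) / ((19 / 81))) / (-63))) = 7242781 / 176499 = 41.04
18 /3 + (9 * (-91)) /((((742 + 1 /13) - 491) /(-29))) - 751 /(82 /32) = -8585999 /44608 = -192.48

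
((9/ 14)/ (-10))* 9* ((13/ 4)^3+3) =-193509/ 8960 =-21.60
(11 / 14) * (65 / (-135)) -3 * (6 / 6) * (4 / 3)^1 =-1655 / 378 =-4.38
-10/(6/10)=-50/3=-16.67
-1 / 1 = -1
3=3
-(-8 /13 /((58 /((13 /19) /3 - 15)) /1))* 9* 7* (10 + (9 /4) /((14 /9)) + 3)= -1021767 /7163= -142.65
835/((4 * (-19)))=-10.99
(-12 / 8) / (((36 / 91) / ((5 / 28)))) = -65 / 96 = -0.68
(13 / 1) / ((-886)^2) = 13 / 784996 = 0.00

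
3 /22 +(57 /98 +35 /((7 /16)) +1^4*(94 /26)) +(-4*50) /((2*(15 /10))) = 17.67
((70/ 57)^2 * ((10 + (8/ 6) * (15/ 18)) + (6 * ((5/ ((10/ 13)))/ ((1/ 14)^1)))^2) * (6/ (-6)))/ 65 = -2629481120/ 380133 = -6917.27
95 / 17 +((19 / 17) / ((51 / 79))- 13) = -4925 / 867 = -5.68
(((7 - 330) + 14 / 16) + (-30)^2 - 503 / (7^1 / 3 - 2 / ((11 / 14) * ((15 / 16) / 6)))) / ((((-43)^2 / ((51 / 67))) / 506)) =145942336287 / 1141210196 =127.88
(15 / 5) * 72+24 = 240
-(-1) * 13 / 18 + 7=139 / 18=7.72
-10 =-10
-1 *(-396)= 396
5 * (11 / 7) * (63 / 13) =495 / 13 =38.08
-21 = -21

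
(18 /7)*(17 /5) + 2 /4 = 647 /70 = 9.24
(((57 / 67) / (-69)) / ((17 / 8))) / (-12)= 0.00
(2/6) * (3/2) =1/2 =0.50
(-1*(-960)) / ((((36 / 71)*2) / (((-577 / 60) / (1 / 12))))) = -327736 / 3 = -109245.33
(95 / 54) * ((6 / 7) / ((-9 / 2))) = -190 / 567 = -0.34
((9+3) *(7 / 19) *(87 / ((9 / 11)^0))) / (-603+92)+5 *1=5891 / 1387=4.25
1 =1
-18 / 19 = -0.95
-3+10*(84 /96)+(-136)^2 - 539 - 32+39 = 71879 /4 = 17969.75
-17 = -17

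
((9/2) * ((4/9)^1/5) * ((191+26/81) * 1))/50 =1.53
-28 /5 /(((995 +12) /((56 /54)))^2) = -21952 /3696208605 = -0.00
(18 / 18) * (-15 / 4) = -15 / 4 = -3.75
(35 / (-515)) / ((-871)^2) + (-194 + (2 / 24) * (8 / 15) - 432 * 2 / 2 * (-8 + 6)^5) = 47927339386781 / 3516301035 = 13630.04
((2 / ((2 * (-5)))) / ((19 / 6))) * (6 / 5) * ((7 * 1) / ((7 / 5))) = -36 / 95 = -0.38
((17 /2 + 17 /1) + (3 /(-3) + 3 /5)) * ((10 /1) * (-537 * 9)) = -1213083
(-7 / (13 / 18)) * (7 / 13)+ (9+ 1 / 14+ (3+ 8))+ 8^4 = 9726277 / 2366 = 4110.85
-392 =-392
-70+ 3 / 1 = -67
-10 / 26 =-5 / 13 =-0.38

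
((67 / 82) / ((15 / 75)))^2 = 112225 / 6724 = 16.69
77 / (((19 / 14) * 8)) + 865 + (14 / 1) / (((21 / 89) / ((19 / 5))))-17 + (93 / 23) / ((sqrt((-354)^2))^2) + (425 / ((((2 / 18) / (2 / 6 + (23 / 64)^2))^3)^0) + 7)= 34513498729 / 22817955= 1512.56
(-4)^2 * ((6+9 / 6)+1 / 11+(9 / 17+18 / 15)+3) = 184312 / 935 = 197.13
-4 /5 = -0.80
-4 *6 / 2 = -12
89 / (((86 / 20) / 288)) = 256320 / 43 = 5960.93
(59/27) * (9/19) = 59/57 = 1.04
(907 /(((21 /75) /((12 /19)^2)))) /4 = 816300 /2527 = 323.03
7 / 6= 1.17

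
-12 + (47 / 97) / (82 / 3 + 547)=-2005431 / 167131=-12.00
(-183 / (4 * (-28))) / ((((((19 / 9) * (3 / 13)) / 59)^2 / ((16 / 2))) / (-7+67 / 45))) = -13349453988 / 12635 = -1056545.63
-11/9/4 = -11/36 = -0.31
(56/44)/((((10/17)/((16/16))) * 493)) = 7/1595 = 0.00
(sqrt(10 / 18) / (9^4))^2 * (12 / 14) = 10 / 903981141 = 0.00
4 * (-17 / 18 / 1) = -34 / 9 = -3.78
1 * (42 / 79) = 42 / 79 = 0.53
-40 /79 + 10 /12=155 /474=0.33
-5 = -5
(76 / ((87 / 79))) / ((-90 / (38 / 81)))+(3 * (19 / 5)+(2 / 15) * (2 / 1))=11.31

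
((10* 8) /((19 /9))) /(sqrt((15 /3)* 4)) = 72* sqrt(5) /19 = 8.47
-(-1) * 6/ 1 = 6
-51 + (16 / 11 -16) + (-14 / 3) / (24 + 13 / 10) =-49889 / 759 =-65.73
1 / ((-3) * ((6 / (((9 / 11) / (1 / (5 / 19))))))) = -0.01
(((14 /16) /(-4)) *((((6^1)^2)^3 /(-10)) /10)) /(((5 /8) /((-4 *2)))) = -163296 /125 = -1306.37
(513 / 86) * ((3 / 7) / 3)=513 / 602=0.85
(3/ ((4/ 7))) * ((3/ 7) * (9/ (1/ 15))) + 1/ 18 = 10937/ 36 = 303.81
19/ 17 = 1.12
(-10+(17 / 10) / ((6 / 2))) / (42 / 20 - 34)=283 / 957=0.30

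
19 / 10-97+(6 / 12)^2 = -1897 / 20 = -94.85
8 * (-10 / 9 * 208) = -16640 / 9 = -1848.89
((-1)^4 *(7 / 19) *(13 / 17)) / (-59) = -91 / 19057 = -0.00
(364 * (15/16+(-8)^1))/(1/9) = -92547/4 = -23136.75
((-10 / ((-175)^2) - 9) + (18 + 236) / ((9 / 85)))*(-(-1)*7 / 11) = 131742607 / 86625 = 1520.84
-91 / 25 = -3.64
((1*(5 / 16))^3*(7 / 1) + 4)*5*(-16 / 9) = -28765 / 768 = -37.45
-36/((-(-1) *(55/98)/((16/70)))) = -4032/275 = -14.66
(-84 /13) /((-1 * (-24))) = -7 /26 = -0.27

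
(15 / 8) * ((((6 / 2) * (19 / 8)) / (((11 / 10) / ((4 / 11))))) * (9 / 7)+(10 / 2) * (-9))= -266625 / 3388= -78.70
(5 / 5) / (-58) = -1 / 58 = -0.02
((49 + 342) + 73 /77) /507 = 10060 /13013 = 0.77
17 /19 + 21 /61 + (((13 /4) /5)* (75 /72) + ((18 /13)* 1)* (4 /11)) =38497321 /15910752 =2.42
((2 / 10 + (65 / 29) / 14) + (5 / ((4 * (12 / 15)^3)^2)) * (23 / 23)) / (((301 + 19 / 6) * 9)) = 34416761 / 60698624000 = 0.00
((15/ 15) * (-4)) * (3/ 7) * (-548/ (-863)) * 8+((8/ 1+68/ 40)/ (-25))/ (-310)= -4076534023/ 468177500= -8.71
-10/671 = -0.01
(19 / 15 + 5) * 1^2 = 94 / 15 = 6.27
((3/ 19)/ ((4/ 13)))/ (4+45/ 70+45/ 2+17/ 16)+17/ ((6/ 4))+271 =434539/ 1539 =282.35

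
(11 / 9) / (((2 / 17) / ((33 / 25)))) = 2057 / 150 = 13.71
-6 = -6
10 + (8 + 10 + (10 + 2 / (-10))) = 189 / 5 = 37.80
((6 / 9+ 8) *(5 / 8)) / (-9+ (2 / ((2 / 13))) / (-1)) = -65 / 264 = -0.25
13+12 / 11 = 155 / 11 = 14.09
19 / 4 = 4.75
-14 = -14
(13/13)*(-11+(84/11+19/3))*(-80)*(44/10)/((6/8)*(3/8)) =-100352/27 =-3716.74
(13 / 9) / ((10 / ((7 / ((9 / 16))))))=728 / 405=1.80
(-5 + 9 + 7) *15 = 165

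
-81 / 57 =-27 / 19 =-1.42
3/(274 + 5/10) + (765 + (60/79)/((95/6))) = 210148673/274683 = 765.06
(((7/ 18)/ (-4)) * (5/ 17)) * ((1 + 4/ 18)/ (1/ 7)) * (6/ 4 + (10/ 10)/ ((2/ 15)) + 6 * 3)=-6.61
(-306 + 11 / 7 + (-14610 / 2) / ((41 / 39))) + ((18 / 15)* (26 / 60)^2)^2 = -1170912052993 / 161437500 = -7253.04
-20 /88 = -5 /22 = -0.23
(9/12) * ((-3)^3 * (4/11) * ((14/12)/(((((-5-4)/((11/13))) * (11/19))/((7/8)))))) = 2793/2288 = 1.22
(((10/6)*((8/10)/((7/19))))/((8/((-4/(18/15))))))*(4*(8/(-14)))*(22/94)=16720/20727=0.81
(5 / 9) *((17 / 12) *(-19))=-1615 / 108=-14.95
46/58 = 23/29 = 0.79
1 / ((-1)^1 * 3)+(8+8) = 47 / 3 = 15.67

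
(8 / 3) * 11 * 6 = 176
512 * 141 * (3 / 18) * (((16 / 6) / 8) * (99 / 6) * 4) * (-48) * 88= -1118109696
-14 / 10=-7 / 5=-1.40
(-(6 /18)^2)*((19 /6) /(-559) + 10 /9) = -11123 /90558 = -0.12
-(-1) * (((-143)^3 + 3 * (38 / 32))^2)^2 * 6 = 438714090918754892820808100.00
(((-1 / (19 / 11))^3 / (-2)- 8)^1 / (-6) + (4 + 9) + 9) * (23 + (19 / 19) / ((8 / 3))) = 358888343 / 658464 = 545.04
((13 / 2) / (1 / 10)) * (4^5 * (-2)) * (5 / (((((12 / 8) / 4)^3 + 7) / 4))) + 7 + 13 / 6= -377489.81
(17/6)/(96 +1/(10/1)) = 85/2883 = 0.03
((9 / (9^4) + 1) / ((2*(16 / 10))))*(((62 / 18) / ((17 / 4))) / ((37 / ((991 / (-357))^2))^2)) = 54565630848488575 / 4960497868807953906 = 0.01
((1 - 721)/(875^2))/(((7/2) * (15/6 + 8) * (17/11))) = -2112/127553125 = -0.00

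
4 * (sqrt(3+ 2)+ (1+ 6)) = 4 * sqrt(5)+ 28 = 36.94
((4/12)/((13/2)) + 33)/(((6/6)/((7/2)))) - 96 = 1535/78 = 19.68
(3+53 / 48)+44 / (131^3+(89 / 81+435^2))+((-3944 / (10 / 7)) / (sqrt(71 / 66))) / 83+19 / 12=17965521359 / 3158762960- 13804 * sqrt(4686) / 29465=-26.38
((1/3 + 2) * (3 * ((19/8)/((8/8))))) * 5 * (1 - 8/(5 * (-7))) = 817/8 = 102.12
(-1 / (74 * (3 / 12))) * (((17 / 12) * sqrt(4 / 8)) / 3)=-17 * sqrt(2) / 1332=-0.02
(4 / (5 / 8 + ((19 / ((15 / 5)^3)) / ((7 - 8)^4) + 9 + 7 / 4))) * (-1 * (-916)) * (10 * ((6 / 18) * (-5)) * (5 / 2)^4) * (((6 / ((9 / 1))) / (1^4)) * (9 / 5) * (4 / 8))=-309150000 / 2609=-118493.68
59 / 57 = 1.04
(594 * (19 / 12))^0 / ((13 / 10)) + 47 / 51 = 1121 / 663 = 1.69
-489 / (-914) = 489 / 914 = 0.54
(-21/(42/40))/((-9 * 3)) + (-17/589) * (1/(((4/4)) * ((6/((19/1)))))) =0.65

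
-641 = -641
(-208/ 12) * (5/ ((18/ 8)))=-1040/ 27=-38.52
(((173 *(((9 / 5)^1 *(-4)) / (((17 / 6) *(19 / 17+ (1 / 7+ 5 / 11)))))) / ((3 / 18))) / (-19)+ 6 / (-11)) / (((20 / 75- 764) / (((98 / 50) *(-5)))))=13863902661 / 13438031200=1.03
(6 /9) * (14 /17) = 28 /51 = 0.55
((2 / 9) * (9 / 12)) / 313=1 / 1878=0.00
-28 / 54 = -14 / 27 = -0.52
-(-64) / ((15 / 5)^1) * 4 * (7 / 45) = 1792 / 135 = 13.27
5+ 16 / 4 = 9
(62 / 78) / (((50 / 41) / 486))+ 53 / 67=6914942 / 21775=317.56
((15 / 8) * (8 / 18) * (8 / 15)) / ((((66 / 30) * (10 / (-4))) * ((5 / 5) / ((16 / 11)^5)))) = -8388608 / 15944049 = -0.53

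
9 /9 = 1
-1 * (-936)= 936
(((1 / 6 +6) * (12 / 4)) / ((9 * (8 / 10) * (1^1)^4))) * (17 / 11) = 3145 / 792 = 3.97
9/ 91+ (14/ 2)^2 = 4468/ 91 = 49.10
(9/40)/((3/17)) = 51/40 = 1.28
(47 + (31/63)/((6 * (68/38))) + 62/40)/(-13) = -780692/208845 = -3.74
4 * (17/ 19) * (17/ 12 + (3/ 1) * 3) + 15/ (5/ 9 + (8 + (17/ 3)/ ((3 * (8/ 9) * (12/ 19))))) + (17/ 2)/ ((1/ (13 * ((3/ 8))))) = 250398343/ 3130896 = 79.98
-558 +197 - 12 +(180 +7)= -186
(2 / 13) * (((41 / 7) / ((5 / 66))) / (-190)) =-2706 / 43225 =-0.06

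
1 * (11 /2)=11 /2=5.50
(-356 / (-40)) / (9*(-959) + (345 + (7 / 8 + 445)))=-0.00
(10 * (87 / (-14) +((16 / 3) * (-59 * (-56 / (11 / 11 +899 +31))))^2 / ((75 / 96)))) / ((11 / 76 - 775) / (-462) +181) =24.76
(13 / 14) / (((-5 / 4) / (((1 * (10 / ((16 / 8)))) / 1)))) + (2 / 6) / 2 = -3.55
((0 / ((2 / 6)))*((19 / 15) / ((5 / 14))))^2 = 0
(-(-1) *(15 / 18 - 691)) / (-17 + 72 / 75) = 103525 / 2406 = 43.03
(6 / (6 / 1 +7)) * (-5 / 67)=-30 / 871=-0.03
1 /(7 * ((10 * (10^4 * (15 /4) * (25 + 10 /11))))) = 11 /748125000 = 0.00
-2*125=-250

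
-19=-19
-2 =-2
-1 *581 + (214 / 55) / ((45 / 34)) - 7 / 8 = -11462917 / 19800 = -578.94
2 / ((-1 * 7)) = -0.29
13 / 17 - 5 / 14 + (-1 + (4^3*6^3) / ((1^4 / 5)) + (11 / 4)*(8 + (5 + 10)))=32930945 / 476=69182.66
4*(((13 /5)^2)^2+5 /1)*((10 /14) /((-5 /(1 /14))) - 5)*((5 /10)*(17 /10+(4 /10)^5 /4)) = -82775413233 /95703125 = -864.92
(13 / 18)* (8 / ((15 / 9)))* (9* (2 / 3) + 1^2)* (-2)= -728 / 15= -48.53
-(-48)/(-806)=-24/403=-0.06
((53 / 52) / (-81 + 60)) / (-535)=53 / 584220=0.00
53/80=0.66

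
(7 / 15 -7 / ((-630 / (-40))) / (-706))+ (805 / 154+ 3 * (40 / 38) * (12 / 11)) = 60685939 / 6639930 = 9.14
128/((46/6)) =384/23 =16.70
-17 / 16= -1.06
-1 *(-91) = 91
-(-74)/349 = 74/349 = 0.21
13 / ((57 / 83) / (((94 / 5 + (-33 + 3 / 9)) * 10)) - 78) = -448864 / 2693355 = -0.17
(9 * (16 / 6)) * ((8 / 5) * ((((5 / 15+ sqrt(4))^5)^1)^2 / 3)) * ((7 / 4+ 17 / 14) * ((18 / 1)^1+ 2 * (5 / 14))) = 1002890900368 / 295245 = 3396809.09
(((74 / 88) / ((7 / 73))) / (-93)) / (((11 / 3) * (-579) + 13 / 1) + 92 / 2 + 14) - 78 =-4580172899 / 58720200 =-78.00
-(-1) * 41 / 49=41 / 49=0.84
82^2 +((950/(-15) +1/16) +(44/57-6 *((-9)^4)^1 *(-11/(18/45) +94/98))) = 46987969657/44688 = 1051467.28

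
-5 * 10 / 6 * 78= -650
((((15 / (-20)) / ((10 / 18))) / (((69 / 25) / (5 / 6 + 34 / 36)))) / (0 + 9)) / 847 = -20 / 175329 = -0.00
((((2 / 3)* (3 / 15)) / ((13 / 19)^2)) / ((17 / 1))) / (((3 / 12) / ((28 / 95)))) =4256 / 215475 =0.02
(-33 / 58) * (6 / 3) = -33 / 29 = -1.14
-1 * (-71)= 71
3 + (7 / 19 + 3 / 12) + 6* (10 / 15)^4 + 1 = 11909 / 2052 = 5.80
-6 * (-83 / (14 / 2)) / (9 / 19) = 3154 / 21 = 150.19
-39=-39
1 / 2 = 0.50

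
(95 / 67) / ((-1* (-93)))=95 / 6231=0.02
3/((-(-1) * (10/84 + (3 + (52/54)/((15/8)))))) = 17010/20597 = 0.83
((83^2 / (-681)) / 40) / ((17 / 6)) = -6889 / 77180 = -0.09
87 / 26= 3.35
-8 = -8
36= 36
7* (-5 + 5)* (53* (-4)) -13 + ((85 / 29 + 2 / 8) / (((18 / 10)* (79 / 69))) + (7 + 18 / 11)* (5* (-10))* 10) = -436444857 / 100804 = -4329.64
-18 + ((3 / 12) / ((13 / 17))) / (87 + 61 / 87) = -7140201 / 396760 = -18.00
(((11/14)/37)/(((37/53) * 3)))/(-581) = -583/33406338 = -0.00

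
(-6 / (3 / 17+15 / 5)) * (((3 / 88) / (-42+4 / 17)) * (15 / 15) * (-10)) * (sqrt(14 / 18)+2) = -289 / 9372- 289 * sqrt(7) / 56232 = -0.04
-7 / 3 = -2.33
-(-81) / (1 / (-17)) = -1377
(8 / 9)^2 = 64 / 81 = 0.79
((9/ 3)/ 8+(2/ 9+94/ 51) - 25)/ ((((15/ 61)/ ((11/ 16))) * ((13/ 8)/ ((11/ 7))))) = -203811553/ 3341520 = -60.99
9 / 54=1 / 6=0.17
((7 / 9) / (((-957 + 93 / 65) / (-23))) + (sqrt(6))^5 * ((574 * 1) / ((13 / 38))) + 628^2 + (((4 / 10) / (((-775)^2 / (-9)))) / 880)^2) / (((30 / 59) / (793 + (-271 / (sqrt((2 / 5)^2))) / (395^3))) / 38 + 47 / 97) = 1669167023725446050736 * sqrt(6) / 13390179725019799 + 25570624277178299195730687761119137672949297 / 31416895712579342990889355734375000000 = 1119256.88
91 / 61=1.49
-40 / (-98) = 20 / 49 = 0.41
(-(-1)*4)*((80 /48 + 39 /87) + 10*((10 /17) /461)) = 5802832 /681819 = 8.51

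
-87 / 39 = -29 / 13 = -2.23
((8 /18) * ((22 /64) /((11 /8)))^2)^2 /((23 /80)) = 5 /1863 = 0.00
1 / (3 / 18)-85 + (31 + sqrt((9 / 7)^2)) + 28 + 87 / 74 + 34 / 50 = -218319 / 12950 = -16.86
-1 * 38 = -38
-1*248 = -248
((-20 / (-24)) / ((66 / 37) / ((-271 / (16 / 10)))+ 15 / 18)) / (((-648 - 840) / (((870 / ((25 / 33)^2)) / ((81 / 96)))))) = -140738972 / 115090755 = -1.22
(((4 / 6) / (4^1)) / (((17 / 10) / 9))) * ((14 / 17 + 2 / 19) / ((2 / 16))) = 36000 / 5491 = 6.56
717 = 717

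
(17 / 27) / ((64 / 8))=17 / 216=0.08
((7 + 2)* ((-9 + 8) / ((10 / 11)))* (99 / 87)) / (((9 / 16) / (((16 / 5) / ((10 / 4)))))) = -92928 / 3625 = -25.64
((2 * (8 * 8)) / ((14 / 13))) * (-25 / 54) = -10400 / 189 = -55.03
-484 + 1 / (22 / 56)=-5296 / 11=-481.45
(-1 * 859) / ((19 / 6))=-5154 / 19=-271.26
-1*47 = -47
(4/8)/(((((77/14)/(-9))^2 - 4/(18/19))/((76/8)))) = -1539/1247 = -1.23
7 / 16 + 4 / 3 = 85 / 48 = 1.77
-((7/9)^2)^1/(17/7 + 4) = -343/3645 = -0.09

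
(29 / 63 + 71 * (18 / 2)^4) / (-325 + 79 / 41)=-601621331 / 417249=-1441.88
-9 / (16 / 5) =-45 / 16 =-2.81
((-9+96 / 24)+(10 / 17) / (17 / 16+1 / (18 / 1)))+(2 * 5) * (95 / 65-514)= -182525495 / 35581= -5129.86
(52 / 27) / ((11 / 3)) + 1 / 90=59 / 110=0.54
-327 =-327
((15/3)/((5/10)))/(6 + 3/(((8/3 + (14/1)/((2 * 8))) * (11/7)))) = 4675/3057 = 1.53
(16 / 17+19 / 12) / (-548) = -515 / 111792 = -0.00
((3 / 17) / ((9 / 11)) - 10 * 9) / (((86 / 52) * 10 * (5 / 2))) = -119054 / 54825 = -2.17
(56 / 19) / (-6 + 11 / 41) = -2296 / 4465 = -0.51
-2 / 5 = -0.40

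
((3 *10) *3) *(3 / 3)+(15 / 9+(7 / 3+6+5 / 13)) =1305 / 13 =100.38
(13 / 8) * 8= 13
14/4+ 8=23/2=11.50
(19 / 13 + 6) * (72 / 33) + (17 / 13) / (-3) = 6797 / 429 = 15.84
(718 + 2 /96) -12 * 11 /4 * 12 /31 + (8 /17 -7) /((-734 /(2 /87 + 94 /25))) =279234291077 /395919600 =705.28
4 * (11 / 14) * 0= 0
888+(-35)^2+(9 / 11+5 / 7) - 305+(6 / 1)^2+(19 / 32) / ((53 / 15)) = 241033721 / 130592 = 1845.70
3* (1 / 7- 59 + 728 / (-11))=-28884 / 77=-375.12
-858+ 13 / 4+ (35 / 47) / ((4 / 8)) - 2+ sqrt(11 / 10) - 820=-314949 / 188+ sqrt(110) / 10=-1674.21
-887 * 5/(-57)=4435/57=77.81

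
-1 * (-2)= 2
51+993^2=986100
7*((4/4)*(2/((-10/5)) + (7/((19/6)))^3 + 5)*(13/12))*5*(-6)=-23096710/6859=-3367.36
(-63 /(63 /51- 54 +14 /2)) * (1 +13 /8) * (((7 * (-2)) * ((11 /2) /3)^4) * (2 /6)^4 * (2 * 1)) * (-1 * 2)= 28.22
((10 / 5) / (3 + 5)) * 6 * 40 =60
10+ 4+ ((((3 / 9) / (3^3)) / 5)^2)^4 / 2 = 20267408315567010937501 / 1447672022540500781250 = 14.00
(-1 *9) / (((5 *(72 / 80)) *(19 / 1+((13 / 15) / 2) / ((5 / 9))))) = -100 / 989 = -0.10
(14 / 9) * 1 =14 / 9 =1.56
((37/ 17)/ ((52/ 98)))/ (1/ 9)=16317/ 442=36.92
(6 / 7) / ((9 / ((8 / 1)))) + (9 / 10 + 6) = 1609 / 210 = 7.66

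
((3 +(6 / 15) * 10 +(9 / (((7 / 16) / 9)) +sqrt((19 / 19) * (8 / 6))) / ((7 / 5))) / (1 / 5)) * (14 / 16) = 25 * sqrt(3) / 12 +34115 / 56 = 612.80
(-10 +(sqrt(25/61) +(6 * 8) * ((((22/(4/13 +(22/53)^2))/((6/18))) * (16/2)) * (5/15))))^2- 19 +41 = 385400420 * sqrt(61)/133651 +90605431641325131/292829341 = 309436296.25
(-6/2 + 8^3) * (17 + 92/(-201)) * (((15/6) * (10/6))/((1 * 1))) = 42310625/1206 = 35083.44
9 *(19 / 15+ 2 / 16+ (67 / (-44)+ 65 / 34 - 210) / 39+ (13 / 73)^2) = -18427601091 / 518191960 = -35.56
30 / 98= 15 / 49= 0.31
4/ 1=4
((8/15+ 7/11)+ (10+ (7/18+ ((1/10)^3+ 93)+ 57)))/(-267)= -15994399/26433000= -0.61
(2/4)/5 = 0.10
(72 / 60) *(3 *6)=108 / 5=21.60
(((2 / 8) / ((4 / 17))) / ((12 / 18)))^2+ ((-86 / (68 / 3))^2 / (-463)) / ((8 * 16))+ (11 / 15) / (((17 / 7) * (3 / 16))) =25589744353 / 6165826560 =4.15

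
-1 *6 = -6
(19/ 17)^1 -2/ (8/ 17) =-213/ 68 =-3.13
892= 892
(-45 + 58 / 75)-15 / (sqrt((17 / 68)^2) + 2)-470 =-39067 / 75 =-520.89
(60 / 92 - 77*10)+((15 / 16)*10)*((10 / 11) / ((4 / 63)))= -2570945 / 4048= -635.11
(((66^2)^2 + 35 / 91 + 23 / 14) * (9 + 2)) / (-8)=-37987425531 / 1456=-26090264.79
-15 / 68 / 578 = -15 / 39304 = -0.00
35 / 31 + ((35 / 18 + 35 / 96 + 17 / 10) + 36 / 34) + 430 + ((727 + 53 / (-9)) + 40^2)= 2092465891 / 758880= 2757.31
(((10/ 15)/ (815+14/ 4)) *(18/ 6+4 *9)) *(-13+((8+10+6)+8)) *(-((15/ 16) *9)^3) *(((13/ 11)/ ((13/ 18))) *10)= -27347068125/ 4609792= -5932.39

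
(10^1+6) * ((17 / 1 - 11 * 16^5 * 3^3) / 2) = -2491416440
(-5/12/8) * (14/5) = -7/48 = -0.15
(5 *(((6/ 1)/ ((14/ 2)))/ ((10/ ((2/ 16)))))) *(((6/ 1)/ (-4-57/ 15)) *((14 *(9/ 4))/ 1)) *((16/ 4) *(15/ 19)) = -2025/ 494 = -4.10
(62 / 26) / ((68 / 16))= 0.56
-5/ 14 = -0.36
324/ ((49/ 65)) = 21060/ 49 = 429.80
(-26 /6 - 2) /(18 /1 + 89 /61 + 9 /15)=-305 /966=-0.32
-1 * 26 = -26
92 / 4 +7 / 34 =789 / 34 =23.21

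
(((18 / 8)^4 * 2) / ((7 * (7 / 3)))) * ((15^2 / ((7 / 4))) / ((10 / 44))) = 9743085 / 5488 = 1775.34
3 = 3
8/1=8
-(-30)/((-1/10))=-300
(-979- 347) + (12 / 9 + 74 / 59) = -1323.41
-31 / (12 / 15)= -38.75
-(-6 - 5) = 11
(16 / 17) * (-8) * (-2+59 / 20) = -608 / 85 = -7.15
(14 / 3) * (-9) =-42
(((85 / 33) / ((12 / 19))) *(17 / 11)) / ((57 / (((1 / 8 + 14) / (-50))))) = -32657 / 1045440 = -0.03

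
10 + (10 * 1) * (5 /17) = 220 /17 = 12.94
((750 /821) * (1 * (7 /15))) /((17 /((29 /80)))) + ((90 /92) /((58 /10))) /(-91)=49046155 /6777184232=0.01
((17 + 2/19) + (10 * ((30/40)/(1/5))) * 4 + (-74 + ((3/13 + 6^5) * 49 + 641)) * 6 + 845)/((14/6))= 1697353830/1729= 981696.84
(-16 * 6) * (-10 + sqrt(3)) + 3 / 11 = 10563 / 11-96 * sqrt(3) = 794.00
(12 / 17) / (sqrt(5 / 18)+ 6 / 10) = 3240 / 629 - 900 * sqrt(10) / 629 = 0.63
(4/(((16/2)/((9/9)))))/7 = 1/14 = 0.07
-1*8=-8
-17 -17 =-34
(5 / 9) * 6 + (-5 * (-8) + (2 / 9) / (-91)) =35488 / 819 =43.33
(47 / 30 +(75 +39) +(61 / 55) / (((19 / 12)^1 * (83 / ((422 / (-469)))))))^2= 795508912944399748249 / 59571282745844100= 13353.90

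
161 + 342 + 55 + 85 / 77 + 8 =43667 / 77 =567.10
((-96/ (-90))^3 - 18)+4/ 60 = -56429/ 3375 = -16.72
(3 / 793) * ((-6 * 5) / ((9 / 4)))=-40 / 793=-0.05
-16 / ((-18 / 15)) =40 / 3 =13.33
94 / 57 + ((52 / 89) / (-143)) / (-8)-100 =-10976491 / 111606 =-98.35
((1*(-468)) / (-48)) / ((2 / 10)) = 195 / 4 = 48.75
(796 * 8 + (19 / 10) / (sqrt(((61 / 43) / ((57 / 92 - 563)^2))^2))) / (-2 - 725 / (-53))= 117656038015581 / 3195921760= 36814.43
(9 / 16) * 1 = 9 / 16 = 0.56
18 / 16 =9 / 8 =1.12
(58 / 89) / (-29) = -2 / 89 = -0.02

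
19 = 19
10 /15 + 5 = 17 /3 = 5.67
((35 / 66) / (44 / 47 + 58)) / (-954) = -329 / 34882056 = -0.00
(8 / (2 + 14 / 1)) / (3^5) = 1 / 486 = 0.00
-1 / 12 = -0.08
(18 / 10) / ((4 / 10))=9 / 2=4.50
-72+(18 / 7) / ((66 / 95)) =-68.30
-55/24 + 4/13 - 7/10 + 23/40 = -329/156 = -2.11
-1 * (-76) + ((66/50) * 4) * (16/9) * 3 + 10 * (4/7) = 19228/175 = 109.87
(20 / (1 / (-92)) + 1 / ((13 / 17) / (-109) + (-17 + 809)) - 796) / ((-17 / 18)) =69632895870 / 24948571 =2791.06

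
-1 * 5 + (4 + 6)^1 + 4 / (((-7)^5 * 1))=84031 / 16807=5.00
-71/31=-2.29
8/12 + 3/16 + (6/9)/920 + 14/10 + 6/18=14287/5520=2.59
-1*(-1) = 1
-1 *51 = -51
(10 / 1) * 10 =100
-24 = -24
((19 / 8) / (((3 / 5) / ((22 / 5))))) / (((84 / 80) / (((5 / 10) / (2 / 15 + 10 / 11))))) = 57475 / 7224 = 7.96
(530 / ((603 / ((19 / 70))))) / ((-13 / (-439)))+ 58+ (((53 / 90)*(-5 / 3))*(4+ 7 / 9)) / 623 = 17418356833 / 263719638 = 66.05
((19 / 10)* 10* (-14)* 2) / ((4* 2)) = -66.50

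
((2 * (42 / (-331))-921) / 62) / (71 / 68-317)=2073558 / 44091517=0.05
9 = 9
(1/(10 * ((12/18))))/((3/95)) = 19/4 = 4.75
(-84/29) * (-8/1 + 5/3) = 532/29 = 18.34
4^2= 16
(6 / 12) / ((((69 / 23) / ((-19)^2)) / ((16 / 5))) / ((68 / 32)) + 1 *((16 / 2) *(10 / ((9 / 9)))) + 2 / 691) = 4240667 / 678541633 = 0.01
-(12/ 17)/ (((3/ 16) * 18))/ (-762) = 16/ 58293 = 0.00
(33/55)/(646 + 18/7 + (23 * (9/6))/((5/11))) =42/50713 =0.00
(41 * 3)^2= 15129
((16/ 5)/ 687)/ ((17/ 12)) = 64/ 19465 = 0.00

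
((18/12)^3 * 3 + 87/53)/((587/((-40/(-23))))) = 24945/715553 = 0.03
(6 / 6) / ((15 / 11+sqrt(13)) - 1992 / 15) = -397595 / 52219116 - 3025*sqrt(13) / 52219116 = -0.01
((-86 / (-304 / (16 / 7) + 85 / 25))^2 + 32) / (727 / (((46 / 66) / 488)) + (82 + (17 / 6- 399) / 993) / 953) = 24707234166373 / 387685145208458088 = 0.00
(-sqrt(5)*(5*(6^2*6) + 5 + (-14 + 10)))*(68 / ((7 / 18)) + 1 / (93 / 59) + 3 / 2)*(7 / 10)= -249108883*sqrt(5) / 1860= -299475.48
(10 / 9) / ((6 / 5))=25 / 27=0.93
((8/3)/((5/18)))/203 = 0.05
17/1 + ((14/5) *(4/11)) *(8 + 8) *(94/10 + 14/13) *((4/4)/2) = 365863/3575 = 102.34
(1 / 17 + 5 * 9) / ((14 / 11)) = 4213 / 119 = 35.40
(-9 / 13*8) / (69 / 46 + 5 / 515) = -14832 / 4043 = -3.67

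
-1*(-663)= 663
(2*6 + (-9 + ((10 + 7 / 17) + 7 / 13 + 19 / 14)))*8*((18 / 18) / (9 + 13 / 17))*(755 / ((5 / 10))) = 143030220 / 7553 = 18936.88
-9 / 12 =-3 / 4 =-0.75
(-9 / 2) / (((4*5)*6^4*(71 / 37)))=-37 / 408960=-0.00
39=39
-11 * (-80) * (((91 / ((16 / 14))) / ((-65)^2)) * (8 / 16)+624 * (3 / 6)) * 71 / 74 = 1267132669 / 4810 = 263437.15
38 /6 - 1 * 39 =-98 /3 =-32.67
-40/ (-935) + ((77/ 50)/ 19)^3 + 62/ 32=1.98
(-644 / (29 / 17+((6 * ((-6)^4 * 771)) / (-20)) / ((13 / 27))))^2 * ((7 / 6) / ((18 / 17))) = 15065489975900 / 12778739960192250147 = 0.00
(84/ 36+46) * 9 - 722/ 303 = 131083/ 303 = 432.62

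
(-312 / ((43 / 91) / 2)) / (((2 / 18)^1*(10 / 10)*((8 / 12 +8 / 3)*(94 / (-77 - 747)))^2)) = -195184551744 / 2374675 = -82194.22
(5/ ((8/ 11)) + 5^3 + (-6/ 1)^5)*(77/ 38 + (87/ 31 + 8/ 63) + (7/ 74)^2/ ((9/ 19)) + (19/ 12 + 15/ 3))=-7981721787631/ 90310192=-88381.19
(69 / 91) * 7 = 69 / 13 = 5.31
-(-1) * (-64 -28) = -92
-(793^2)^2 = -395451064801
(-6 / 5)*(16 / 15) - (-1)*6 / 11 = -202 / 275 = -0.73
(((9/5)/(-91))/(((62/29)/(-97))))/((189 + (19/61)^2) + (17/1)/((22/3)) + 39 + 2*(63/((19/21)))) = 678922497/279663036835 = 0.00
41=41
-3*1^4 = -3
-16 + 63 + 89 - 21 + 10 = 125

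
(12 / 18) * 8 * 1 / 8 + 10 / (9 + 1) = 5 / 3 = 1.67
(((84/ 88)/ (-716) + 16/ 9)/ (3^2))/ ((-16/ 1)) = -251843/ 20414592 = -0.01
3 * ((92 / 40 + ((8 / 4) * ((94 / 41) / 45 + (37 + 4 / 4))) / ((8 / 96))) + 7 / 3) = 1128963 / 410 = 2753.57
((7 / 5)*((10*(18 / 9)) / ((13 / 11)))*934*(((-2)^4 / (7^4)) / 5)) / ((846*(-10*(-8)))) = 20548 / 47153925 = 0.00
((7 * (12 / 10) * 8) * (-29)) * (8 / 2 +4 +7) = -29232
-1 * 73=-73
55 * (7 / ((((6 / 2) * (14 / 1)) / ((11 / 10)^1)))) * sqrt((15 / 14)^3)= 605 * sqrt(210) / 784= 11.18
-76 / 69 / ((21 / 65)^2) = -321100 / 30429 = -10.55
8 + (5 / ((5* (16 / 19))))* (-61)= -1031 / 16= -64.44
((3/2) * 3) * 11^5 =1449459/2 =724729.50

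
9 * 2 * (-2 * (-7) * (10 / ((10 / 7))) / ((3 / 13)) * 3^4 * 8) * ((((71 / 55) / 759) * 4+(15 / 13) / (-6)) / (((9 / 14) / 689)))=-13703706578016 / 13915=-984815420.63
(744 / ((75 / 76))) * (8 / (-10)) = -75392 / 125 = -603.14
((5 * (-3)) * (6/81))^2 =100/81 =1.23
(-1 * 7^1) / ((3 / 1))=-7 / 3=-2.33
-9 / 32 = -0.28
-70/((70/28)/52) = -1456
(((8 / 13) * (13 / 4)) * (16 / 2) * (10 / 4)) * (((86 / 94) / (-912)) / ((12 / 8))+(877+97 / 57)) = 282484825 / 8037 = 35148.04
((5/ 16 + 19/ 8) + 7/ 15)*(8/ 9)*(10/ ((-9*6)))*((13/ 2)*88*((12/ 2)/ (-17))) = 433004/ 4131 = 104.82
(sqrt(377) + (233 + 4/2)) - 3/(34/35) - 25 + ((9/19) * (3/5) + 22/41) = 227.15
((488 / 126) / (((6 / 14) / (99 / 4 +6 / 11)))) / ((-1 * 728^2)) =-0.00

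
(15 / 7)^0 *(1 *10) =10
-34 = -34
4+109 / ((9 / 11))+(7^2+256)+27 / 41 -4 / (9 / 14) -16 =17247 / 41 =420.66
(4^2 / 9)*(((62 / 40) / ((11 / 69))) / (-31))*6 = -184 / 55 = -3.35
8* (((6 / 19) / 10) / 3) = 8 / 95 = 0.08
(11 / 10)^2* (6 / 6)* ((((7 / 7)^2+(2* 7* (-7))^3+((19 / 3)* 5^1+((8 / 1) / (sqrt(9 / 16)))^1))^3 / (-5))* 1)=201739091117270280.36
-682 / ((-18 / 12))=1364 / 3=454.67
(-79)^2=6241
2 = 2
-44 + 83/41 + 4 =-1557/41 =-37.98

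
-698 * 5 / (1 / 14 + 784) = -48860 / 10977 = -4.45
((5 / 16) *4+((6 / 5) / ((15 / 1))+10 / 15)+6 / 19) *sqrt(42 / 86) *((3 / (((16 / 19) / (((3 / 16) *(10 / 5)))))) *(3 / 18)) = 13181 *sqrt(903) / 1100800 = 0.36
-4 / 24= -1 / 6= -0.17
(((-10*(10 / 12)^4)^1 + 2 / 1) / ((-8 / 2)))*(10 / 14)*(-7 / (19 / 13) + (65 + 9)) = 34.88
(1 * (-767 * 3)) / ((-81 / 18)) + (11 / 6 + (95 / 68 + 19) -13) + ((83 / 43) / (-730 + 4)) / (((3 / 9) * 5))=2762654459 / 5307060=520.56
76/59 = 1.29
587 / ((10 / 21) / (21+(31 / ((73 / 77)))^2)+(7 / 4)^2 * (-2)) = -286463602824 / 2988866171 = -95.84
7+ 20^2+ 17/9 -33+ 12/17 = 57619/153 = 376.59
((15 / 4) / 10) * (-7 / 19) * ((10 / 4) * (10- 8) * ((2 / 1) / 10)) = -21 / 152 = -0.14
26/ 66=13/ 33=0.39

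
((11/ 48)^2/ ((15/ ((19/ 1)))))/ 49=2299/ 1693440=0.00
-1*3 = -3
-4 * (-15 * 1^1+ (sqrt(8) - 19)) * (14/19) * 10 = 19040/19 - 1120 * sqrt(2)/19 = 918.74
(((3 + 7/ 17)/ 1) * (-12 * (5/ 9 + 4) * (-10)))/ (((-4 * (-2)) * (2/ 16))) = 1865.10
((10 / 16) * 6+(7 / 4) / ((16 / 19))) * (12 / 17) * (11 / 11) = 1119 / 272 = 4.11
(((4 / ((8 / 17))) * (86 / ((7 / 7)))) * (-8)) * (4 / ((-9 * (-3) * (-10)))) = 11696 / 135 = 86.64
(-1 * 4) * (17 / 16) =-17 / 4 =-4.25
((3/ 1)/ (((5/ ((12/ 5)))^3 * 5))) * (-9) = -46656/ 78125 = -0.60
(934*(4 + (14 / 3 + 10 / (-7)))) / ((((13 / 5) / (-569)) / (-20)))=8077979200 / 273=29589667.40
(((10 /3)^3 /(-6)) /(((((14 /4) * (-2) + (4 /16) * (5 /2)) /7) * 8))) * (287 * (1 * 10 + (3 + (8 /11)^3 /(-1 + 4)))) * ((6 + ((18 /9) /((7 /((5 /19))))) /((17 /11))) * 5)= 27072770270000 /280416411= 96544.89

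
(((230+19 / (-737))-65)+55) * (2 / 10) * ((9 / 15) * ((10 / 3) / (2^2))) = 162121 / 7370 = 22.00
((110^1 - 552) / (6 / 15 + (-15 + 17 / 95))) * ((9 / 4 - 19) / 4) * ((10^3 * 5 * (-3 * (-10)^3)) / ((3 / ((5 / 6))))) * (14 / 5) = -615415937500 / 411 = -1497362378.35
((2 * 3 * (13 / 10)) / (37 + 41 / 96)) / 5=3744 / 89825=0.04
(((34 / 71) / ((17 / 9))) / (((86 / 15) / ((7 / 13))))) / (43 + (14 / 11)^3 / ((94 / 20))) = 19705455 / 35950177133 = 0.00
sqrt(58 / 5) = sqrt(290) / 5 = 3.41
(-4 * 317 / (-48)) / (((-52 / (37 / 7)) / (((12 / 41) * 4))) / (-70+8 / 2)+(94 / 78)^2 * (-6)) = -130825266 / 42524485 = -3.08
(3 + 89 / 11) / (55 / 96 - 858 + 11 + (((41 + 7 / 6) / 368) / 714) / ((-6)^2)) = -301045248 / 22974929087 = -0.01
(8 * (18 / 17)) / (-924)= -12 / 1309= -0.01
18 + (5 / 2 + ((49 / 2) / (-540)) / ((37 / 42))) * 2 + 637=2197457 / 3330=659.90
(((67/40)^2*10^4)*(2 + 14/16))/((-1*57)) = -2581175/1824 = -1415.12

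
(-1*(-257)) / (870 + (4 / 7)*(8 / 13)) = 23387 / 79202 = 0.30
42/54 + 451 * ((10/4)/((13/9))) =182837/234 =781.35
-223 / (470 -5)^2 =-223 / 216225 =-0.00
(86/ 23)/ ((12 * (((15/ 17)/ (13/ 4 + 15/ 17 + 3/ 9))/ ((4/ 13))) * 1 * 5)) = 39173/ 403650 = 0.10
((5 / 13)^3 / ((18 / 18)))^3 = 1953125 / 10604499373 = 0.00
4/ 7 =0.57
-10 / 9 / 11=-10 / 99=-0.10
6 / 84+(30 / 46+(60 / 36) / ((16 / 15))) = 5889 / 2576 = 2.29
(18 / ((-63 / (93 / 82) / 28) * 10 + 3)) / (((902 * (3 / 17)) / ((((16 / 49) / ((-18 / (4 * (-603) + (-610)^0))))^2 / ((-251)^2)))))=-98029099744 / 480751243661997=-0.00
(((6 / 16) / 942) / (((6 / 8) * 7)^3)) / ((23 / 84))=16 / 1592451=0.00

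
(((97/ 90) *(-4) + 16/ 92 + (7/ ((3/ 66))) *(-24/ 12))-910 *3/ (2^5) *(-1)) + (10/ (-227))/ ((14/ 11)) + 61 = -4364395373/ 26313840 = -165.86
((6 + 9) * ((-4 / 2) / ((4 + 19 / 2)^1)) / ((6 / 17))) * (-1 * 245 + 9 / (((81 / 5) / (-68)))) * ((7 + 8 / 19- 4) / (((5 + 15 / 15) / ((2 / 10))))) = 2812225 / 13851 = 203.03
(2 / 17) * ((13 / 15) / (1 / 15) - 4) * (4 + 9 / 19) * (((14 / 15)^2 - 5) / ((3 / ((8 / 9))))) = -14864 / 2565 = -5.79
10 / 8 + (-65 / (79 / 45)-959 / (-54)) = -153713 / 8532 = -18.02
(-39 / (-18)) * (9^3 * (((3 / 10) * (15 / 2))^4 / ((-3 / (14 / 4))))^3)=-11334179728519011 / 268435456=-42223109.78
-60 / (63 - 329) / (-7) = -0.03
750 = 750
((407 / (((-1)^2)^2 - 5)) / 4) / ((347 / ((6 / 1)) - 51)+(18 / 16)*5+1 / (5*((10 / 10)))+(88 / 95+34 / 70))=-811965 / 449126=-1.81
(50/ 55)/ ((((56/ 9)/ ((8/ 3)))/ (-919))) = -27570/ 77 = -358.05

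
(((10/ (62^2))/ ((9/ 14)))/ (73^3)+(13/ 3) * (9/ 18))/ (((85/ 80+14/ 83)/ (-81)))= -29043296680296/ 203745708665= -142.55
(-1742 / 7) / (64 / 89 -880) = 1157 / 4088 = 0.28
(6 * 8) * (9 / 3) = 144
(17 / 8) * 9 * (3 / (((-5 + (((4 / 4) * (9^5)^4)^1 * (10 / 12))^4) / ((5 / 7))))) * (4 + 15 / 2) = 10557 / 236006404891781617854343511606375996910446528911094541922360752531852664330763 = 0.00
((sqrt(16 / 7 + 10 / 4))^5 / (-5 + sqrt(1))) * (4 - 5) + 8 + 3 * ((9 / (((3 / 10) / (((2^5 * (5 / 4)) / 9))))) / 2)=220.53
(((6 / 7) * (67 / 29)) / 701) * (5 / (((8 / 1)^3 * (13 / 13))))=1005 / 36429568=0.00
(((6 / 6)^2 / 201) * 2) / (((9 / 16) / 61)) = 1952 / 1809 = 1.08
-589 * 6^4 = -763344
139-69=70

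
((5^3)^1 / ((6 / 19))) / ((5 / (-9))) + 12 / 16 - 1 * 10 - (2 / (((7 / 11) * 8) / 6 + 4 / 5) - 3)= -97915 / 136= -719.96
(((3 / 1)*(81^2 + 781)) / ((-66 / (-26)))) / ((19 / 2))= 190892 / 209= 913.36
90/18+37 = 42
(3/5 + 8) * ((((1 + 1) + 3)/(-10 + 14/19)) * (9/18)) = -817/352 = -2.32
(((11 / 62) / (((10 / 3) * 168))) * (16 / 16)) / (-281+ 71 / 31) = -11 / 9676800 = -0.00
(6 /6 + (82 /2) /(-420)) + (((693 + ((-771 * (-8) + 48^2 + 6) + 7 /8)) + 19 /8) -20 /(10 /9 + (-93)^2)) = 75000933841 /8174355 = 9175.15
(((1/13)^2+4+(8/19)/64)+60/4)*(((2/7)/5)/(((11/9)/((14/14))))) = 4395537/4944940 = 0.89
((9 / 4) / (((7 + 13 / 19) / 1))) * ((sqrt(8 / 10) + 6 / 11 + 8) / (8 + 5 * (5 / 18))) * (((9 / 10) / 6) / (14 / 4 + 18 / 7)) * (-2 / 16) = -1518993 / 1845615200-32319 * sqrt(5) / 838916000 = -0.00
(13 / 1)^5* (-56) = -20792408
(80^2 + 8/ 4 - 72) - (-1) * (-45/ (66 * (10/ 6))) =139251/ 22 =6329.59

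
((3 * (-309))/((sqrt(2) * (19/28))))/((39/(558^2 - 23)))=-1346861166 * sqrt(2)/247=-7711535.74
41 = 41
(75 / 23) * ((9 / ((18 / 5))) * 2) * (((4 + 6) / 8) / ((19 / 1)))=1875 / 1748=1.07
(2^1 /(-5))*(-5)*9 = 18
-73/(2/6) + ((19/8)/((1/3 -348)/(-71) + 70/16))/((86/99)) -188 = -552595945/1358714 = -406.71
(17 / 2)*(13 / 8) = 221 / 16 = 13.81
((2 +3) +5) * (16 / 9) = 160 / 9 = 17.78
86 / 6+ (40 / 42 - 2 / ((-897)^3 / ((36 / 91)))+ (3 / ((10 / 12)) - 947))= -4837819200212 / 5212525305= -928.11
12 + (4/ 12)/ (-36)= 1295/ 108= 11.99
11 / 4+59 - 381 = -1277 / 4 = -319.25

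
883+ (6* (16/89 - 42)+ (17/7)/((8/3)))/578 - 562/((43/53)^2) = 153282582771/5326510448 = 28.78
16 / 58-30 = -862 / 29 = -29.72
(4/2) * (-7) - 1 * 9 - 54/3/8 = -101/4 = -25.25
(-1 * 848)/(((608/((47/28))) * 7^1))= -2491/7448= -0.33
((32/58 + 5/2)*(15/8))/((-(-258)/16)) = 885/2494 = 0.35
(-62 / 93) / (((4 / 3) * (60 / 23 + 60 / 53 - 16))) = 1219 / 29888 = 0.04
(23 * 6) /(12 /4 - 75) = -23 /12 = -1.92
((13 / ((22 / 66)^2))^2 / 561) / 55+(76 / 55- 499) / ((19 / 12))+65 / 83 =-313.06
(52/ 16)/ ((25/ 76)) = 247/ 25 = 9.88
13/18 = 0.72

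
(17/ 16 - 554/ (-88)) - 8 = -113/ 176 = -0.64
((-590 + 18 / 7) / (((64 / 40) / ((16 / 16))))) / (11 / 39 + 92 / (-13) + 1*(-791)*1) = 50115 / 108899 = 0.46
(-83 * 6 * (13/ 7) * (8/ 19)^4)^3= -18646525915369322840064/ 759167017239693223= -24561.82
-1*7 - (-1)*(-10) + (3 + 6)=-8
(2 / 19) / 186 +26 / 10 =22976 / 8835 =2.60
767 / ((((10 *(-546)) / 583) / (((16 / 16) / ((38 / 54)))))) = -309573 / 2660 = -116.38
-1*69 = -69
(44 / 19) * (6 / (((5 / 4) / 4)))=4224 / 95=44.46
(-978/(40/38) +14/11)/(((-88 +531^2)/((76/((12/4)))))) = -3878318/46509045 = -0.08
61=61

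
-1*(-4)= 4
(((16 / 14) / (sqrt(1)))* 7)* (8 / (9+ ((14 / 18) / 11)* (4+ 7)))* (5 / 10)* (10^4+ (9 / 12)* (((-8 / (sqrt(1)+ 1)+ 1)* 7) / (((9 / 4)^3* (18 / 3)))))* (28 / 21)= 3534464 / 81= 43635.36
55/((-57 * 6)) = -55/342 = -0.16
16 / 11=1.45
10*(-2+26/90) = -154/9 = -17.11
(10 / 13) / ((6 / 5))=25 / 39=0.64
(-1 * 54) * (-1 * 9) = 486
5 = 5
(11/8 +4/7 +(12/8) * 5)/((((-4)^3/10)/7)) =-2645/256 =-10.33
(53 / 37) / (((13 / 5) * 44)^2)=1325 / 12105808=0.00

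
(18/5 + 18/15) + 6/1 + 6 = 84/5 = 16.80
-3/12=-1/4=-0.25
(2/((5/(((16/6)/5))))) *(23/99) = 368/7425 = 0.05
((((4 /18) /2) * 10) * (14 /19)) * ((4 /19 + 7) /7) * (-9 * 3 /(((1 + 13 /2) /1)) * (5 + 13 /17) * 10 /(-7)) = 153440 /6137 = 25.00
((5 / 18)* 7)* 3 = 35 / 6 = 5.83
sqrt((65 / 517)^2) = 65 / 517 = 0.13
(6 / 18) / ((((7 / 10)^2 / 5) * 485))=100 / 14259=0.01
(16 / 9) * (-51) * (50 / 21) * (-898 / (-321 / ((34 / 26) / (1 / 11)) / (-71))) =162149345600 / 262899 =616774.30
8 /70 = 4 /35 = 0.11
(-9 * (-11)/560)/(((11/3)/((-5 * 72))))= -243/14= -17.36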